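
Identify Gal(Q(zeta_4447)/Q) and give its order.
|Gal(Q(zeta_4447)/Q)| = phi(4447) = 4446; group ≅ (Z/4447Z)^* ≅ Z/4446Z

The n-th cyclotomic polynomial Φ_4447(x) is the minimal polynomial of zeta_4447 over Q and has degree phi(4447) = 4446. So Q(zeta_4447) is a degree-4446 Galois extension with Galois group (Z/4447Z)^*. (Z/4447Z)^* is cyclic since 4447 is an odd prime power (or 4). Hence Gal(Q(zeta_4447)/Q) ≅ Z/4446Z.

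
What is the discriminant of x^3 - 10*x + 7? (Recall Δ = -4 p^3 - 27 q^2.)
Δ = 2677

For a depressed cubic x^3 + p x + q the discriminant is Δ = -4 p^3 - 27 q^2 = -4*(-10)^3 - 27*(7)^2 = 4000 - 1323 = 2677.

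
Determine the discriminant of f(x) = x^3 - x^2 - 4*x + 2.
Δ = 316

For x^3 + a x^2 + b x + c the discriminant is Δ = 18 a b c - 4 a^3 c + a^2 b^2 - 4 b^3 - 27 c^2.
Plug a = -1, b = -4, c = 2:
  18*(-1)*(-4)*(2) - 4*(-1)^3*(2) + (-1)^2*(-4)^2 - 4*(-4)^3 - 27*(2)^2
  = 144 + (8) + 16 + (256) + (-108)
  = 316.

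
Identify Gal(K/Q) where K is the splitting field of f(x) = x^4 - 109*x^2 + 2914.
Gal(K/Q) = V_4 (Klein four-group, Z/2Z × Z/2Z)

f factors as (x^2 - 47)(x^2 - 62), so the splitting field is K = Q(sqrt(47), sqrt(62)). The elements 47, 62, 2914 are all non-squares in Q, so sqrt(47) and sqrt(62) generate independent quadratic extensions. Thus [K:Q] = 4 and Gal(K/Q) is generated by the two order-2 automorphisms sqrt(47) ↦ -sqrt(47) and sqrt(62) ↦ -sqrt(62), giving V_4.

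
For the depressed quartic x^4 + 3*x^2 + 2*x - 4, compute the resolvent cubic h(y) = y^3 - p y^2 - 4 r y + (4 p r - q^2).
h(y) = y^3 - 3*y^2 + 16*y - 52

Identify coefficients: p = 3, q = 2, r = -4.
Plug into h(y) = y^3 - p y^2 - 4 r y + (4 p r - q^2):
  h(y) = y^3 - (3) y^2 - 4*(-4) y + (4*(3)*(-4) - (2)^2)
       = y^3 + (-3) y^2 + (16) y + (-52).
Simplifying: h(y) = y^3 - 3*y^2 + 16*y - 52.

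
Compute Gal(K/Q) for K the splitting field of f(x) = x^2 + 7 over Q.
Gal(K/Q) = Z/2Z (cyclic of order 2)

x^2 + 7 is irreducible over Q since -7 is not a rational square. The splitting field Q(sqrt(-7)) has degree 2 over Q, and its unique nontrivial automorphism is sqrt(-7) ↦ -sqrt(-7). Hence Gal(Q(sqrt(-7))/Q) = Z/2Z.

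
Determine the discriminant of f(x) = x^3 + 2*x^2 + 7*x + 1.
Δ = -983

For x^3 + a x^2 + b x + c the discriminant is Δ = 18 a b c - 4 a^3 c + a^2 b^2 - 4 b^3 - 27 c^2.
Plug a = 2, b = 7, c = 1:
  18*(2)*(7)*(1) - 4*(2)^3*(1) + (2)^2*(7)^2 - 4*(7)^3 - 27*(1)^2
  = 252 + (-32) + 196 + (-1372) + (-27)
  = -983.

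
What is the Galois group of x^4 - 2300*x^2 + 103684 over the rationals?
Gal(K/Q) = Z/2Z (cyclic of order 2)

f factors as (x^2 - 2254)(x^2 - 46), so the splitting field is K = Q(sqrt(2254), sqrt(46)). The squarefree part of 2254 is 46 and the squarefree part of 46 is also 46, so sqrt(2254) and sqrt(46) are both rational multiples of sqrt(46). Hence Q(sqrt(2254)) = Q(sqrt(46)) = Q(sqrt(46)), and the splitting field collapses to a single degree-2 extension with Galois group Z/2Z.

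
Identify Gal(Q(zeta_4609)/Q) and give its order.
|Gal(Q(zeta_4609)/Q)| = phi(4609) = 4180; group ≅ (Z/4609Z)^* ≅ Z/10Z × Z/418Z

The n-th cyclotomic polynomial Φ_4609(x) is the minimal polynomial of zeta_4609 over Q and has degree phi(4609) = 4180. So Q(zeta_4609) is a degree-4180 Galois extension with Galois group (Z/4609Z)^*. By CRT, (Z/4609Z)^* ≅ (Z/11Z)^* × (Z/419Z)^*. Each prime-power unit group is (Z/11Z)^* ≅ Z/10Z; (Z/419Z)^* ≅ Z/418Z. Hence Gal(Q(zeta_4609)/Q) ≅ Z/10Z × Z/418Z.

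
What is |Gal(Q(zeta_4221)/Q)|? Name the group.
|Gal(Q(zeta_4221)/Q)| = phi(4221) = 2376; group ≅ (Z/4221Z)^* ≅ Z/6Z × Z/6Z × Z/66Z

The n-th cyclotomic polynomial Φ_4221(x) is the minimal polynomial of zeta_4221 over Q and has degree phi(4221) = 2376. So Q(zeta_4221) is a degree-2376 Galois extension with Galois group (Z/4221Z)^*. By CRT, (Z/4221Z)^* ≅ (Z/9Z)^* × (Z/7Z)^* × (Z/67Z)^*. Each prime-power unit group is (Z/9Z)^* ≅ Z/6Z; (Z/7Z)^* ≅ Z/6Z; (Z/67Z)^* ≅ Z/66Z. Hence Gal(Q(zeta_4221)/Q) ≅ Z/6Z × Z/6Z × Z/66Z.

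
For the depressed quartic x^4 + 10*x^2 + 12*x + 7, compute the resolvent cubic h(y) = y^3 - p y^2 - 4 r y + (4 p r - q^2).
h(y) = y^3 - 10*y^2 - 28*y + 136

Identify coefficients: p = 10, q = 12, r = 7.
Plug into h(y) = y^3 - p y^2 - 4 r y + (4 p r - q^2):
  h(y) = y^3 - (10) y^2 - 4*(7) y + (4*(10)*(7) - (12)^2)
       = y^3 + (-10) y^2 + (-28) y + (136).
Simplifying: h(y) = y^3 - 10*y^2 - 28*y + 136.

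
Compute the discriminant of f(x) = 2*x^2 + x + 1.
Δ = -7

For a quadratic a x^2 + b x + c the discriminant is Δ = b^2 - 4ac = (1)^2 - 4*(2)*(1) = 1 - (8) = -7.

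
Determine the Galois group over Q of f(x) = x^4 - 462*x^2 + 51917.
Gal(K/Q) = V_4 (Klein four-group, Z/2Z × Z/2Z)

f factors as (x^2 - 269)(x^2 - 193), so the splitting field is K = Q(sqrt(269), sqrt(193)). The elements 269, 193, 51917 are all non-squares in Q, so sqrt(269) and sqrt(193) generate independent quadratic extensions. Thus [K:Q] = 4 and Gal(K/Q) is generated by the two order-2 automorphisms sqrt(269) ↦ -sqrt(269) and sqrt(193) ↦ -sqrt(193), giving V_4.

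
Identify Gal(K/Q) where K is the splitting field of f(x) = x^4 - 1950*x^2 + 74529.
Gal(K/Q) = Z/2Z (cyclic of order 2)

f factors as (x^2 - 1911)(x^2 - 39), so the splitting field is K = Q(sqrt(1911), sqrt(39)). The squarefree part of 1911 is 39 and the squarefree part of 39 is also 39, so sqrt(1911) and sqrt(39) are both rational multiples of sqrt(39). Hence Q(sqrt(1911)) = Q(sqrt(39)) = Q(sqrt(39)), and the splitting field collapses to a single degree-2 extension with Galois group Z/2Z.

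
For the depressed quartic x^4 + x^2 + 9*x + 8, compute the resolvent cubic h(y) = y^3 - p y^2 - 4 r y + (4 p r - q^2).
h(y) = y^3 - y^2 - 32*y - 49

Identify coefficients: p = 1, q = 9, r = 8.
Plug into h(y) = y^3 - p y^2 - 4 r y + (4 p r - q^2):
  h(y) = y^3 - (1) y^2 - 4*(8) y + (4*(1)*(8) - (9)^2)
       = y^3 + (-1) y^2 + (-32) y + (-49).
Simplifying: h(y) = y^3 - y^2 - 32*y - 49.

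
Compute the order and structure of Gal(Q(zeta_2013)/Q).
|Gal(Q(zeta_2013)/Q)| = phi(2013) = 1200; group ≅ (Z/2013Z)^* ≅ Z/2Z × Z/10Z × Z/60Z

The n-th cyclotomic polynomial Φ_2013(x) is the minimal polynomial of zeta_2013 over Q and has degree phi(2013) = 1200. So Q(zeta_2013) is a degree-1200 Galois extension with Galois group (Z/2013Z)^*. By CRT, (Z/2013Z)^* ≅ (Z/3Z)^* × (Z/11Z)^* × (Z/61Z)^*. Each prime-power unit group is (Z/3Z)^* ≅ Z/2Z; (Z/11Z)^* ≅ Z/10Z; (Z/61Z)^* ≅ Z/60Z. Hence Gal(Q(zeta_2013)/Q) ≅ Z/2Z × Z/10Z × Z/60Z.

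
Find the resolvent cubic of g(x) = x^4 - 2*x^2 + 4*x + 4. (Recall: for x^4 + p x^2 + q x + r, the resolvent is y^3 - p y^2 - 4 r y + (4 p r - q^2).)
h(y) = y^3 + 2*y^2 - 16*y - 48

Identify coefficients: p = -2, q = 4, r = 4.
Plug into h(y) = y^3 - p y^2 - 4 r y + (4 p r - q^2):
  h(y) = y^3 - (-2) y^2 - 4*(4) y + (4*(-2)*(4) - (4)^2)
       = y^3 + (2) y^2 + (-16) y + (-48).
Simplifying: h(y) = y^3 + 2*y^2 - 16*y - 48.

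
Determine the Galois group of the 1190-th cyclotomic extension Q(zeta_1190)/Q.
|Gal(Q(zeta_1190)/Q)| = phi(1190) = 384; group ≅ (Z/1190Z)^* ≅ Z/4Z × Z/6Z × Z/16Z

The n-th cyclotomic polynomial Φ_1190(x) is the minimal polynomial of zeta_1190 over Q and has degree phi(1190) = 384. So Q(zeta_1190) is a degree-384 Galois extension with Galois group (Z/1190Z)^*. By CRT, (Z/1190Z)^* ≅ (Z/2Z)^* × (Z/5Z)^* × (Z/7Z)^* × (Z/17Z)^*. Each prime-power unit group is (Z/2Z)^* ≅ trivial group (order 1); (Z/5Z)^* ≅ Z/4Z; (Z/7Z)^* ≅ Z/6Z; (Z/17Z)^* ≅ Z/16Z. Hence Gal(Q(zeta_1190)/Q) ≅ Z/4Z × Z/6Z × Z/16Z.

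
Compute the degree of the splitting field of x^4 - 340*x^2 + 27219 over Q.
[K:Q] = 4

f factors as (x^2 - 211)(x^2 - 129); the splitting field is K = Q(sqrt(211), sqrt(129)). Since 211, 129, and 27219 are all non-squares in Q, the three subfields Q(sqrt(211)), Q(sqrt(129)), Q(sqrt(27219)) are distinct degree-2 extensions, so [K:Q] = 4 (Klein four Galois group).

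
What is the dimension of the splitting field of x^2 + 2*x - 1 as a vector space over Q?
[K:Q] = 2

The discriminant of x^2 + (2)*x + (-1) is b^2 - 4c = 4 - (-4) = 8. Since 8 is not a perfect square in Q, the polynomial is irreducible over Q. Its two roots generate a degree-2 extension, so [K:Q] = 2.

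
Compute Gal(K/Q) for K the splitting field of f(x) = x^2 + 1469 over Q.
Gal(K/Q) = Z/2Z (cyclic of order 2)

x^2 + 1469 is irreducible over Q since -1469 is not a rational square. The splitting field Q(sqrt(-1469)) has degree 2 over Q, and its unique nontrivial automorphism is sqrt(-1469) ↦ -sqrt(-1469). Hence Gal(Q(sqrt(-1469))/Q) = Z/2Z.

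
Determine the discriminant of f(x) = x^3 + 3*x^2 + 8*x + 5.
Δ = -527

For x^3 + a x^2 + b x + c the discriminant is Δ = 18 a b c - 4 a^3 c + a^2 b^2 - 4 b^3 - 27 c^2.
Plug a = 3, b = 8, c = 5:
  18*(3)*(8)*(5) - 4*(3)^3*(5) + (3)^2*(8)^2 - 4*(8)^3 - 27*(5)^2
  = 2160 + (-540) + 576 + (-2048) + (-675)
  = -527.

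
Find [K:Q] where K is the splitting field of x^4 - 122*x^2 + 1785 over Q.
[K:Q] = 4

f factors as (x^2 - 17)(x^2 - 105); the splitting field is K = Q(sqrt(17), sqrt(105)). Since 17, 105, and 1785 are all non-squares in Q, the three subfields Q(sqrt(17)), Q(sqrt(105)), Q(sqrt(1785)) are distinct degree-2 extensions, so [K:Q] = 4 (Klein four Galois group).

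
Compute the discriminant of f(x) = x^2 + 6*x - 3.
Δ = 48

For a quadratic a x^2 + b x + c the discriminant is Δ = b^2 - 4ac = (6)^2 - 4*(1)*(-3) = 36 - (-12) = 48.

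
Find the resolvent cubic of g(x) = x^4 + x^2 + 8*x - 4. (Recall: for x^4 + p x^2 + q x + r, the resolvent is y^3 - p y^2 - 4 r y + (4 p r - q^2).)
h(y) = y^3 - y^2 + 16*y - 80

Identify coefficients: p = 1, q = 8, r = -4.
Plug into h(y) = y^3 - p y^2 - 4 r y + (4 p r - q^2):
  h(y) = y^3 - (1) y^2 - 4*(-4) y + (4*(1)*(-4) - (8)^2)
       = y^3 + (-1) y^2 + (16) y + (-80).
Simplifying: h(y) = y^3 - y^2 + 16*y - 80.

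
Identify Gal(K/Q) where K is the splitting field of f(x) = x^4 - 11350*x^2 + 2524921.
Gal(K/Q) = Z/2Z (cyclic of order 2)

f factors as (x^2 - 227)(x^2 - 11123), so the splitting field is K = Q(sqrt(227), sqrt(11123)). The squarefree part of 227 is 227 and the squarefree part of 11123 is also 227, so sqrt(227) and sqrt(11123) are both rational multiples of sqrt(227). Hence Q(sqrt(227)) = Q(sqrt(11123)) = Q(sqrt(227)), and the splitting field collapses to a single degree-2 extension with Galois group Z/2Z.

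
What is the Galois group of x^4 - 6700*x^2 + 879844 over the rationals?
Gal(K/Q) = Z/2Z (cyclic of order 2)

f factors as (x^2 - 134)(x^2 - 6566), so the splitting field is K = Q(sqrt(134), sqrt(6566)). The squarefree part of 134 is 134 and the squarefree part of 6566 is also 134, so sqrt(134) and sqrt(6566) are both rational multiples of sqrt(134). Hence Q(sqrt(134)) = Q(sqrt(6566)) = Q(sqrt(134)), and the splitting field collapses to a single degree-2 extension with Galois group Z/2Z.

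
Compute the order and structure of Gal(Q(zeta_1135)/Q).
|Gal(Q(zeta_1135)/Q)| = phi(1135) = 904; group ≅ (Z/1135Z)^* ≅ Z/4Z × Z/226Z

The n-th cyclotomic polynomial Φ_1135(x) is the minimal polynomial of zeta_1135 over Q and has degree phi(1135) = 904. So Q(zeta_1135) is a degree-904 Galois extension with Galois group (Z/1135Z)^*. By CRT, (Z/1135Z)^* ≅ (Z/5Z)^* × (Z/227Z)^*. Each prime-power unit group is (Z/5Z)^* ≅ Z/4Z; (Z/227Z)^* ≅ Z/226Z. Hence Gal(Q(zeta_1135)/Q) ≅ Z/4Z × Z/226Z.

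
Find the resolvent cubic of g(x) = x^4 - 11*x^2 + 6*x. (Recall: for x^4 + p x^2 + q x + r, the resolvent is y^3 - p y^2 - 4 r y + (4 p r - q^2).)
h(y) = y^3 + 11*y^2 - 36

Identify coefficients: p = -11, q = 6, r = 0.
Plug into h(y) = y^3 - p y^2 - 4 r y + (4 p r - q^2):
  h(y) = y^3 - (-11) y^2 - 4*(0) y + (4*(-11)*(0) - (6)^2)
       = y^3 + (11) y^2 + (0) y + (-36).
Simplifying: h(y) = y^3 + 11*y^2 - 36.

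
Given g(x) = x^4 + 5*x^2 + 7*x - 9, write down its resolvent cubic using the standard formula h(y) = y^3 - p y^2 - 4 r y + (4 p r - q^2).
h(y) = y^3 - 5*y^2 + 36*y - 229

Identify coefficients: p = 5, q = 7, r = -9.
Plug into h(y) = y^3 - p y^2 - 4 r y + (4 p r - q^2):
  h(y) = y^3 - (5) y^2 - 4*(-9) y + (4*(5)*(-9) - (7)^2)
       = y^3 + (-5) y^2 + (36) y + (-229).
Simplifying: h(y) = y^3 - 5*y^2 + 36*y - 229.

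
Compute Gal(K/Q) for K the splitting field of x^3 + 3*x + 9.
Gal(K/Q) = S_3 (symmetric group of order 6)

Compute the discriminant of x^3 + (0)*x^2 + (3)*x + (9): Δ = -2295. Since Δ is not a rational square, the Galois group is not contained in A_3; it must be the full S_3 (irreducibility of the cubic rules out anything smaller).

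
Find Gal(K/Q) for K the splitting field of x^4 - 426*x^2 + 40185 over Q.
Gal(K/Q) = V_4 (Klein four-group, Z/2Z × Z/2Z)

f factors as (x^2 - 285)(x^2 - 141), so the splitting field is K = Q(sqrt(285), sqrt(141)). The elements 285, 141, 40185 are all non-squares in Q, so sqrt(285) and sqrt(141) generate independent quadratic extensions. Thus [K:Q] = 4 and Gal(K/Q) is generated by the two order-2 automorphisms sqrt(285) ↦ -sqrt(285) and sqrt(141) ↦ -sqrt(141), giving V_4.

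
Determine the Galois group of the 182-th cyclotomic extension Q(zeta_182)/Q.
|Gal(Q(zeta_182)/Q)| = phi(182) = 72; group ≅ (Z/182Z)^* ≅ Z/6Z × Z/12Z

The n-th cyclotomic polynomial Φ_182(x) is the minimal polynomial of zeta_182 over Q and has degree phi(182) = 72. So Q(zeta_182) is a degree-72 Galois extension with Galois group (Z/182Z)^*. By CRT, (Z/182Z)^* ≅ (Z/2Z)^* × (Z/7Z)^* × (Z/13Z)^*. Each prime-power unit group is (Z/2Z)^* ≅ trivial group (order 1); (Z/7Z)^* ≅ Z/6Z; (Z/13Z)^* ≅ Z/12Z. Hence Gal(Q(zeta_182)/Q) ≅ Z/6Z × Z/12Z.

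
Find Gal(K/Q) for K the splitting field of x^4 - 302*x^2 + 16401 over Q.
Gal(K/Q) = V_4 (Klein four-group, Z/2Z × Z/2Z)

f factors as (x^2 - 231)(x^2 - 71), so the splitting field is K = Q(sqrt(231), sqrt(71)). The elements 231, 71, 16401 are all non-squares in Q, so sqrt(231) and sqrt(71) generate independent quadratic extensions. Thus [K:Q] = 4 and Gal(K/Q) is generated by the two order-2 automorphisms sqrt(231) ↦ -sqrt(231) and sqrt(71) ↦ -sqrt(71), giving V_4.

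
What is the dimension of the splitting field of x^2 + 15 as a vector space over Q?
[K:Q] = 2

The discriminant of x^2 + (0)*x + (15) is b^2 - 4c = 0 - (60) = -60. Since -60 is not a perfect square in Q, the polynomial is irreducible over Q. Its two roots generate a degree-2 extension, so [K:Q] = 2.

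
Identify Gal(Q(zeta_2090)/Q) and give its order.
|Gal(Q(zeta_2090)/Q)| = phi(2090) = 720; group ≅ (Z/2090Z)^* ≅ Z/4Z × Z/10Z × Z/18Z

The n-th cyclotomic polynomial Φ_2090(x) is the minimal polynomial of zeta_2090 over Q and has degree phi(2090) = 720. So Q(zeta_2090) is a degree-720 Galois extension with Galois group (Z/2090Z)^*. By CRT, (Z/2090Z)^* ≅ (Z/2Z)^* × (Z/5Z)^* × (Z/11Z)^* × (Z/19Z)^*. Each prime-power unit group is (Z/2Z)^* ≅ trivial group (order 1); (Z/5Z)^* ≅ Z/4Z; (Z/11Z)^* ≅ Z/10Z; (Z/19Z)^* ≅ Z/18Z. Hence Gal(Q(zeta_2090)/Q) ≅ Z/4Z × Z/10Z × Z/18Z.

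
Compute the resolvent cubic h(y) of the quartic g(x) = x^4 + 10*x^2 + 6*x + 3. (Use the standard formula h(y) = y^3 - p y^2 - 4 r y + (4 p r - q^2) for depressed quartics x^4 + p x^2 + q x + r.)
h(y) = y^3 - 10*y^2 - 12*y + 84

Identify coefficients: p = 10, q = 6, r = 3.
Plug into h(y) = y^3 - p y^2 - 4 r y + (4 p r - q^2):
  h(y) = y^3 - (10) y^2 - 4*(3) y + (4*(10)*(3) - (6)^2)
       = y^3 + (-10) y^2 + (-12) y + (84).
Simplifying: h(y) = y^3 - 10*y^2 - 12*y + 84.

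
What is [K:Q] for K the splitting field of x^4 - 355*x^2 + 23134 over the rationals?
[K:Q] = 4

f factors as (x^2 - 86)(x^2 - 269); the splitting field is K = Q(sqrt(86), sqrt(269)). Since 86, 269, and 23134 are all non-squares in Q, the three subfields Q(sqrt(86)), Q(sqrt(269)), Q(sqrt(23134)) are distinct degree-2 extensions, so [K:Q] = 4 (Klein four Galois group).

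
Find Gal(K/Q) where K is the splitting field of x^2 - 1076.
Gal(K/Q) = Z/2Z (cyclic of order 2)

x^2 - 1076 is irreducible over Q since 1076 is not a rational square. The splitting field Q(sqrt(1076)) has degree 2 over Q, and its unique nontrivial automorphism is sqrt(1076) ↦ -sqrt(1076). Hence Gal(Q(sqrt(1076))/Q) = Z/2Z.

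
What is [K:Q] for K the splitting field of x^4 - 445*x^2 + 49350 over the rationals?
[K:Q] = 4

f factors as (x^2 - 235)(x^2 - 210); the splitting field is K = Q(sqrt(235), sqrt(210)). Since 235, 210, and 49350 are all non-squares in Q, the three subfields Q(sqrt(235)), Q(sqrt(210)), Q(sqrt(49350)) are distinct degree-2 extensions, so [K:Q] = 4 (Klein four Galois group).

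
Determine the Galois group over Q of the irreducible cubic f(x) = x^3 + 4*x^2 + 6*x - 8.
Gal(K/Q) = S_3 (symmetric group of order 6)

Compute the discriminant of x^3 + (4)*x^2 + (6)*x + (-8): Δ = -3424. Since Δ is not a rational square, the Galois group is not contained in A_3; it must be the full S_3 (irreducibility of the cubic rules out anything smaller).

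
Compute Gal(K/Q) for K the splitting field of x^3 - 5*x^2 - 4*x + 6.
Gal(K/Q) = S_3 (symmetric group of order 6)

Compute the discriminant of x^3 + (-5)*x^2 + (-4)*x + (6): Δ = 4844. Since Δ is not a rational square, the Galois group is not contained in A_3; it must be the full S_3 (irreducibility of the cubic rules out anything smaller).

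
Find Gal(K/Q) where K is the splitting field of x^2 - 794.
Gal(K/Q) = Z/2Z (cyclic of order 2)

x^2 - 794 is irreducible over Q since 794 is not a rational square. The splitting field Q(sqrt(794)) has degree 2 over Q, and its unique nontrivial automorphism is sqrt(794) ↦ -sqrt(794). Hence Gal(Q(sqrt(794))/Q) = Z/2Z.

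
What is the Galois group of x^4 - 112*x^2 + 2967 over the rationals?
Gal(K/Q) = V_4 (Klein four-group, Z/2Z × Z/2Z)

f factors as (x^2 - 43)(x^2 - 69), so the splitting field is K = Q(sqrt(43), sqrt(69)). The elements 43, 69, 2967 are all non-squares in Q, so sqrt(43) and sqrt(69) generate independent quadratic extensions. Thus [K:Q] = 4 and Gal(K/Q) is generated by the two order-2 automorphisms sqrt(43) ↦ -sqrt(43) and sqrt(69) ↦ -sqrt(69), giving V_4.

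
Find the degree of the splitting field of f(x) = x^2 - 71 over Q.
[K:Q] = 2

The polynomial x^2 - 71 is irreducible over Q since 71 is not a perfect square. Its splitting field is Q(sqrt(71)), which has degree 2 over Q.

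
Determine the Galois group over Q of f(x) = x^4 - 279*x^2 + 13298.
Gal(K/Q) = V_4 (Klein four-group, Z/2Z × Z/2Z)

f factors as (x^2 - 61)(x^2 - 218), so the splitting field is K = Q(sqrt(61), sqrt(218)). The elements 61, 218, 13298 are all non-squares in Q, so sqrt(61) and sqrt(218) generate independent quadratic extensions. Thus [K:Q] = 4 and Gal(K/Q) is generated by the two order-2 automorphisms sqrt(61) ↦ -sqrt(61) and sqrt(218) ↦ -sqrt(218), giving V_4.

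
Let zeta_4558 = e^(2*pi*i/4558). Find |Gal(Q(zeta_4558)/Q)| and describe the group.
|Gal(Q(zeta_4558)/Q)| = phi(4558) = 2184; group ≅ (Z/4558Z)^* ≅ Z/42Z × Z/52Z

The n-th cyclotomic polynomial Φ_4558(x) is the minimal polynomial of zeta_4558 over Q and has degree phi(4558) = 2184. So Q(zeta_4558) is a degree-2184 Galois extension with Galois group (Z/4558Z)^*. By CRT, (Z/4558Z)^* ≅ (Z/2Z)^* × (Z/43Z)^* × (Z/53Z)^*. Each prime-power unit group is (Z/2Z)^* ≅ trivial group (order 1); (Z/43Z)^* ≅ Z/42Z; (Z/53Z)^* ≅ Z/52Z. Hence Gal(Q(zeta_4558)/Q) ≅ Z/42Z × Z/52Z.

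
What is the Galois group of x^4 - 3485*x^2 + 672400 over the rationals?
Gal(K/Q) = Z/2Z (cyclic of order 2)

f factors as (x^2 - 3280)(x^2 - 205), so the splitting field is K = Q(sqrt(3280), sqrt(205)). The squarefree part of 3280 is 205 and the squarefree part of 205 is also 205, so sqrt(3280) and sqrt(205) are both rational multiples of sqrt(205). Hence Q(sqrt(3280)) = Q(sqrt(205)) = Q(sqrt(205)), and the splitting field collapses to a single degree-2 extension with Galois group Z/2Z.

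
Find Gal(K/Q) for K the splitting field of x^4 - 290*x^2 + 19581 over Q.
Gal(K/Q) = V_4 (Klein four-group, Z/2Z × Z/2Z)

f factors as (x^2 - 183)(x^2 - 107), so the splitting field is K = Q(sqrt(183), sqrt(107)). The elements 183, 107, 19581 are all non-squares in Q, so sqrt(183) and sqrt(107) generate independent quadratic extensions. Thus [K:Q] = 4 and Gal(K/Q) is generated by the two order-2 automorphisms sqrt(183) ↦ -sqrt(183) and sqrt(107) ↦ -sqrt(107), giving V_4.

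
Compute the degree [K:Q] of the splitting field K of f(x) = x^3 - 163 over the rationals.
[K:Q] = 6

x^3 - 163 has one real root r = 163^(1/3) and two complex roots r*zeta_3, r*zeta_3^2 where zeta_3 = e^(2*pi*i/3). The splitting field is Q(r, zeta_3). [Q(r):Q] = 3 and [Q(zeta_3):Q] = 2 with gcd = 1, so [Q(r, zeta_3):Q] = 3 * 2 = 6.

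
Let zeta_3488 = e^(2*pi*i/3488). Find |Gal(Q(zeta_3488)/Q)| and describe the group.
|Gal(Q(zeta_3488)/Q)| = phi(3488) = 1728; group ≅ (Z/3488Z)^* ≅ Z/2Z × Z/8Z × Z/108Z

The n-th cyclotomic polynomial Φ_3488(x) is the minimal polynomial of zeta_3488 over Q and has degree phi(3488) = 1728. So Q(zeta_3488) is a degree-1728 Galois extension with Galois group (Z/3488Z)^*. By CRT, (Z/3488Z)^* ≅ (Z/32Z)^* × (Z/109Z)^*. Each prime-power unit group is (Z/32Z)^* ≅ Z/2Z × Z/8Z; (Z/109Z)^* ≅ Z/108Z. Hence Gal(Q(zeta_3488)/Q) ≅ Z/2Z × Z/8Z × Z/108Z.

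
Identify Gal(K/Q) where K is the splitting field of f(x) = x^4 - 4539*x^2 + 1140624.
Gal(K/Q) = Z/2Z (cyclic of order 2)

f factors as (x^2 - 4272)(x^2 - 267), so the splitting field is K = Q(sqrt(4272), sqrt(267)). The squarefree part of 4272 is 267 and the squarefree part of 267 is also 267, so sqrt(4272) and sqrt(267) are both rational multiples of sqrt(267). Hence Q(sqrt(4272)) = Q(sqrt(267)) = Q(sqrt(267)), and the splitting field collapses to a single degree-2 extension with Galois group Z/2Z.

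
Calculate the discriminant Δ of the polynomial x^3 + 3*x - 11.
Δ = -3375

For a depressed cubic x^3 + p x + q the discriminant is Δ = -4 p^3 - 27 q^2 = -4*(3)^3 - 27*(-11)^2 = -108 - 3267 = -3375.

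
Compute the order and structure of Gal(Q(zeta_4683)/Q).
|Gal(Q(zeta_4683)/Q)| = phi(4683) = 2664; group ≅ (Z/4683Z)^* ≅ Z/2Z × Z/6Z × Z/222Z

The n-th cyclotomic polynomial Φ_4683(x) is the minimal polynomial of zeta_4683 over Q and has degree phi(4683) = 2664. So Q(zeta_4683) is a degree-2664 Galois extension with Galois group (Z/4683Z)^*. By CRT, (Z/4683Z)^* ≅ (Z/3Z)^* × (Z/7Z)^* × (Z/223Z)^*. Each prime-power unit group is (Z/3Z)^* ≅ Z/2Z; (Z/7Z)^* ≅ Z/6Z; (Z/223Z)^* ≅ Z/222Z. Hence Gal(Q(zeta_4683)/Q) ≅ Z/2Z × Z/6Z × Z/222Z.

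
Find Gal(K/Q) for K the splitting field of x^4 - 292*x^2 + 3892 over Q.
Gal(K/Q) = V_4 (Klein four-group, Z/2Z × Z/2Z)

f factors as (x^2 - 278)(x^2 - 14), so the splitting field is K = Q(sqrt(278), sqrt(14)). The elements 278, 14, 3892 are all non-squares in Q, so sqrt(278) and sqrt(14) generate independent quadratic extensions. Thus [K:Q] = 4 and Gal(K/Q) is generated by the two order-2 automorphisms sqrt(278) ↦ -sqrt(278) and sqrt(14) ↦ -sqrt(14), giving V_4.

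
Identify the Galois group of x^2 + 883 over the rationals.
Gal(K/Q) = Z/2Z (cyclic of order 2)

x^2 + 883 is irreducible over Q since -883 is not a rational square. The splitting field Q(sqrt(-883)) has degree 2 over Q, and its unique nontrivial automorphism is sqrt(-883) ↦ -sqrt(-883). Hence Gal(Q(sqrt(-883))/Q) = Z/2Z.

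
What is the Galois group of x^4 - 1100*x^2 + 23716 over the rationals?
Gal(K/Q) = Z/2Z (cyclic of order 2)

f factors as (x^2 - 1078)(x^2 - 22), so the splitting field is K = Q(sqrt(1078), sqrt(22)). The squarefree part of 1078 is 22 and the squarefree part of 22 is also 22, so sqrt(1078) and sqrt(22) are both rational multiples of sqrt(22). Hence Q(sqrt(1078)) = Q(sqrt(22)) = Q(sqrt(22)), and the splitting field collapses to a single degree-2 extension with Galois group Z/2Z.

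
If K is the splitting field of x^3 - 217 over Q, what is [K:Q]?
[K:Q] = 6

x^3 - 217 has one real root r = 217^(1/3) and two complex roots r*zeta_3, r*zeta_3^2 where zeta_3 = e^(2*pi*i/3). The splitting field is Q(r, zeta_3). [Q(r):Q] = 3 and [Q(zeta_3):Q] = 2 with gcd = 1, so [Q(r, zeta_3):Q] = 3 * 2 = 6.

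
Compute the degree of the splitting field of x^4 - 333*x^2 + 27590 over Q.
[K:Q] = 4

f factors as (x^2 - 178)(x^2 - 155); the splitting field is K = Q(sqrt(178), sqrt(155)). Since 178, 155, and 27590 are all non-squares in Q, the three subfields Q(sqrt(178)), Q(sqrt(155)), Q(sqrt(27590)) are distinct degree-2 extensions, so [K:Q] = 4 (Klein four Galois group).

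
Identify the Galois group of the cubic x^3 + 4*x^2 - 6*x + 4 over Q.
Gal(K/Q) = S_3 (symmetric group of order 6)

Compute the discriminant of x^3 + (4)*x^2 + (-6)*x + (4): Δ = -1744. Since Δ is not a rational square, the Galois group is not contained in A_3; it must be the full S_3 (irreducibility of the cubic rules out anything smaller).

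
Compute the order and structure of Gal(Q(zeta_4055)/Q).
|Gal(Q(zeta_4055)/Q)| = phi(4055) = 3240; group ≅ (Z/4055Z)^* ≅ Z/4Z × Z/810Z

The n-th cyclotomic polynomial Φ_4055(x) is the minimal polynomial of zeta_4055 over Q and has degree phi(4055) = 3240. So Q(zeta_4055) is a degree-3240 Galois extension with Galois group (Z/4055Z)^*. By CRT, (Z/4055Z)^* ≅ (Z/5Z)^* × (Z/811Z)^*. Each prime-power unit group is (Z/5Z)^* ≅ Z/4Z; (Z/811Z)^* ≅ Z/810Z. Hence Gal(Q(zeta_4055)/Q) ≅ Z/4Z × Z/810Z.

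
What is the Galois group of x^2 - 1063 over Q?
Gal(K/Q) = Z/2Z (cyclic of order 2)

x^2 - 1063 is irreducible over Q since 1063 is not a rational square. The splitting field Q(sqrt(1063)) has degree 2 over Q, and its unique nontrivial automorphism is sqrt(1063) ↦ -sqrt(1063). Hence Gal(Q(sqrt(1063))/Q) = Z/2Z.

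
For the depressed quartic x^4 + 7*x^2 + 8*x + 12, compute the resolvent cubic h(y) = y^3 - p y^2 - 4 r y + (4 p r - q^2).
h(y) = y^3 - 7*y^2 - 48*y + 272

Identify coefficients: p = 7, q = 8, r = 12.
Plug into h(y) = y^3 - p y^2 - 4 r y + (4 p r - q^2):
  h(y) = y^3 - (7) y^2 - 4*(12) y + (4*(7)*(12) - (8)^2)
       = y^3 + (-7) y^2 + (-48) y + (272).
Simplifying: h(y) = y^3 - 7*y^2 - 48*y + 272.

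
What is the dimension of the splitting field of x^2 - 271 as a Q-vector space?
[K:Q] = 2

The polynomial x^2 - 271 is irreducible over Q since 271 is not a perfect square. Its splitting field is Q(sqrt(271)), which has degree 2 over Q.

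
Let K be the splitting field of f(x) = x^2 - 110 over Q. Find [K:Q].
[K:Q] = 2

The polynomial x^2 - 110 is irreducible over Q since 110 is not a perfect square. Its splitting field is Q(sqrt(110)), which has degree 2 over Q.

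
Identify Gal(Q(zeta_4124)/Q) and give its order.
|Gal(Q(zeta_4124)/Q)| = phi(4124) = 2060; group ≅ (Z/4124Z)^* ≅ Z/2Z × Z/1030Z

The n-th cyclotomic polynomial Φ_4124(x) is the minimal polynomial of zeta_4124 over Q and has degree phi(4124) = 2060. So Q(zeta_4124) is a degree-2060 Galois extension with Galois group (Z/4124Z)^*. By CRT, (Z/4124Z)^* ≅ (Z/4Z)^* × (Z/1031Z)^*. Each prime-power unit group is (Z/4Z)^* ≅ Z/2Z; (Z/1031Z)^* ≅ Z/1030Z. Hence Gal(Q(zeta_4124)/Q) ≅ Z/2Z × Z/1030Z.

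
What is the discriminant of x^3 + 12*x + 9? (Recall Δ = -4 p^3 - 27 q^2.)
Δ = -9099

For a depressed cubic x^3 + p x + q the discriminant is Δ = -4 p^3 - 27 q^2 = -4*(12)^3 - 27*(9)^2 = -6912 - 2187 = -9099.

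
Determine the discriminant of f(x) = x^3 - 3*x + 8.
Δ = -1620

For a depressed cubic x^3 + p x + q the discriminant is Δ = -4 p^3 - 27 q^2 = -4*(-3)^3 - 27*(8)^2 = 108 - 1728 = -1620.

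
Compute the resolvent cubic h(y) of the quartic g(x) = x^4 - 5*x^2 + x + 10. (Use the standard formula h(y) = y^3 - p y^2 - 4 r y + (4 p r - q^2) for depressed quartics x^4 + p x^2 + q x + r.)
h(y) = y^3 + 5*y^2 - 40*y - 201

Identify coefficients: p = -5, q = 1, r = 10.
Plug into h(y) = y^3 - p y^2 - 4 r y + (4 p r - q^2):
  h(y) = y^3 - (-5) y^2 - 4*(10) y + (4*(-5)*(10) - (1)^2)
       = y^3 + (5) y^2 + (-40) y + (-201).
Simplifying: h(y) = y^3 + 5*y^2 - 40*y - 201.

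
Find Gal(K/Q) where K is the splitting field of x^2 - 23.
Gal(K/Q) = Z/2Z (cyclic of order 2)

x^2 - 23 is irreducible over Q since 23 is not a rational square. The splitting field Q(sqrt(23)) has degree 2 over Q, and its unique nontrivial automorphism is sqrt(23) ↦ -sqrt(23). Hence Gal(Q(sqrt(23))/Q) = Z/2Z.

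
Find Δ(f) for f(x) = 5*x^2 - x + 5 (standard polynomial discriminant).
Δ = -99

For a quadratic a x^2 + b x + c the discriminant is Δ = b^2 - 4ac = (-1)^2 - 4*(5)*(5) = 1 - (100) = -99.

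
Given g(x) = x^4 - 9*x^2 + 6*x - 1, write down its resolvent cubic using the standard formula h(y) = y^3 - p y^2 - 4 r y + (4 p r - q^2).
h(y) = y^3 + 9*y^2 + 4*y

Identify coefficients: p = -9, q = 6, r = -1.
Plug into h(y) = y^3 - p y^2 - 4 r y + (4 p r - q^2):
  h(y) = y^3 - (-9) y^2 - 4*(-1) y + (4*(-9)*(-1) - (6)^2)
       = y^3 + (9) y^2 + (4) y + (0).
Simplifying: h(y) = y^3 + 9*y^2 + 4*y.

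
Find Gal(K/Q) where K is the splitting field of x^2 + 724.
Gal(K/Q) = Z/2Z (cyclic of order 2)

x^2 + 724 is irreducible over Q since -724 is not a rational square. The splitting field Q(sqrt(-724)) has degree 2 over Q, and its unique nontrivial automorphism is sqrt(-724) ↦ -sqrt(-724). Hence Gal(Q(sqrt(-724))/Q) = Z/2Z.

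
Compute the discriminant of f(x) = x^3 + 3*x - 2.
Δ = -216

For a depressed cubic x^3 + p x + q the discriminant is Δ = -4 p^3 - 27 q^2 = -4*(3)^3 - 27*(-2)^2 = -108 - 108 = -216.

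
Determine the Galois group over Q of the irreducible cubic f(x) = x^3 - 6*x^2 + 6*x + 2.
Gal(K/Q) = S_3 (symmetric group of order 6)

Compute the discriminant of x^3 + (-6)*x^2 + (6)*x + (2): Δ = 756. Since Δ is not a rational square, the Galois group is not contained in A_3; it must be the full S_3 (irreducibility of the cubic rules out anything smaller).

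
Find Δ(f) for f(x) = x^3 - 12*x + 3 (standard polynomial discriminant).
Δ = 6669

For a depressed cubic x^3 + p x + q the discriminant is Δ = -4 p^3 - 27 q^2 = -4*(-12)^3 - 27*(3)^2 = 6912 - 243 = 6669.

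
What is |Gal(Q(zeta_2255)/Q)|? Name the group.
|Gal(Q(zeta_2255)/Q)| = phi(2255) = 1600; group ≅ (Z/2255Z)^* ≅ Z/4Z × Z/10Z × Z/40Z

The n-th cyclotomic polynomial Φ_2255(x) is the minimal polynomial of zeta_2255 over Q and has degree phi(2255) = 1600. So Q(zeta_2255) is a degree-1600 Galois extension with Galois group (Z/2255Z)^*. By CRT, (Z/2255Z)^* ≅ (Z/5Z)^* × (Z/11Z)^* × (Z/41Z)^*. Each prime-power unit group is (Z/5Z)^* ≅ Z/4Z; (Z/11Z)^* ≅ Z/10Z; (Z/41Z)^* ≅ Z/40Z. Hence Gal(Q(zeta_2255)/Q) ≅ Z/4Z × Z/10Z × Z/40Z.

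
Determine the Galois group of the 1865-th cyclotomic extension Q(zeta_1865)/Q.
|Gal(Q(zeta_1865)/Q)| = phi(1865) = 1488; group ≅ (Z/1865Z)^* ≅ Z/4Z × Z/372Z

The n-th cyclotomic polynomial Φ_1865(x) is the minimal polynomial of zeta_1865 over Q and has degree phi(1865) = 1488. So Q(zeta_1865) is a degree-1488 Galois extension with Galois group (Z/1865Z)^*. By CRT, (Z/1865Z)^* ≅ (Z/5Z)^* × (Z/373Z)^*. Each prime-power unit group is (Z/5Z)^* ≅ Z/4Z; (Z/373Z)^* ≅ Z/372Z. Hence Gal(Q(zeta_1865)/Q) ≅ Z/4Z × Z/372Z.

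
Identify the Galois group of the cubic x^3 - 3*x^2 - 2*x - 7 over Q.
Gal(K/Q) = S_3 (symmetric group of order 6)

Compute the discriminant of x^3 + (-3)*x^2 + (-2)*x + (-7): Δ = -2767. Since Δ is not a rational square, the Galois group is not contained in A_3; it must be the full S_3 (irreducibility of the cubic rules out anything smaller).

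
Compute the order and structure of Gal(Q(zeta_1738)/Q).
|Gal(Q(zeta_1738)/Q)| = phi(1738) = 780; group ≅ (Z/1738Z)^* ≅ Z/10Z × Z/78Z

The n-th cyclotomic polynomial Φ_1738(x) is the minimal polynomial of zeta_1738 over Q and has degree phi(1738) = 780. So Q(zeta_1738) is a degree-780 Galois extension with Galois group (Z/1738Z)^*. By CRT, (Z/1738Z)^* ≅ (Z/2Z)^* × (Z/11Z)^* × (Z/79Z)^*. Each prime-power unit group is (Z/2Z)^* ≅ trivial group (order 1); (Z/11Z)^* ≅ Z/10Z; (Z/79Z)^* ≅ Z/78Z. Hence Gal(Q(zeta_1738)/Q) ≅ Z/10Z × Z/78Z.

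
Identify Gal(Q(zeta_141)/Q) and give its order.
|Gal(Q(zeta_141)/Q)| = phi(141) = 92; group ≅ (Z/141Z)^* ≅ Z/2Z × Z/46Z

The n-th cyclotomic polynomial Φ_141(x) is the minimal polynomial of zeta_141 over Q and has degree phi(141) = 92. So Q(zeta_141) is a degree-92 Galois extension with Galois group (Z/141Z)^*. By CRT, (Z/141Z)^* ≅ (Z/3Z)^* × (Z/47Z)^*. Each prime-power unit group is (Z/3Z)^* ≅ Z/2Z; (Z/47Z)^* ≅ Z/46Z. Hence Gal(Q(zeta_141)/Q) ≅ Z/2Z × Z/46Z.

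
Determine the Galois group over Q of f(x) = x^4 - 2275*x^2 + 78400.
Gal(K/Q) = Z/2Z (cyclic of order 2)

f factors as (x^2 - 35)(x^2 - 2240), so the splitting field is K = Q(sqrt(35), sqrt(2240)). The squarefree part of 35 is 35 and the squarefree part of 2240 is also 35, so sqrt(35) and sqrt(2240) are both rational multiples of sqrt(35). Hence Q(sqrt(35)) = Q(sqrt(2240)) = Q(sqrt(35)), and the splitting field collapses to a single degree-2 extension with Galois group Z/2Z.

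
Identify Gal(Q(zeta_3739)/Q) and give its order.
|Gal(Q(zeta_3739)/Q)| = phi(3739) = 3738; group ≅ (Z/3739Z)^* ≅ Z/3738Z

The n-th cyclotomic polynomial Φ_3739(x) is the minimal polynomial of zeta_3739 over Q and has degree phi(3739) = 3738. So Q(zeta_3739) is a degree-3738 Galois extension with Galois group (Z/3739Z)^*. (Z/3739Z)^* is cyclic since 3739 is an odd prime power (or 4). Hence Gal(Q(zeta_3739)/Q) ≅ Z/3738Z.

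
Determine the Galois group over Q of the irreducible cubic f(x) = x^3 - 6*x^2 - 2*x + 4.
Gal(K/Q) = S_3 (symmetric group of order 6)

Compute the discriminant of x^3 + (-6)*x^2 + (-2)*x + (4): Δ = 4064. Since Δ is not a rational square, the Galois group is not contained in A_3; it must be the full S_3 (irreducibility of the cubic rules out anything smaller).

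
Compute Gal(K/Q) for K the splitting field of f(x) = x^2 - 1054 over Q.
Gal(K/Q) = Z/2Z (cyclic of order 2)

x^2 - 1054 is irreducible over Q since 1054 is not a rational square. The splitting field Q(sqrt(1054)) has degree 2 over Q, and its unique nontrivial automorphism is sqrt(1054) ↦ -sqrt(1054). Hence Gal(Q(sqrt(1054))/Q) = Z/2Z.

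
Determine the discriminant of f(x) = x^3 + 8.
Δ = -1728

For a depressed cubic x^3 + p x + q the discriminant is Δ = -4 p^3 - 27 q^2 = -4*(0)^3 - 27*(8)^2 = 0 - 1728 = -1728.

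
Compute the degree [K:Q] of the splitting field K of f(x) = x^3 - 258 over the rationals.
[K:Q] = 6

x^3 - 258 has one real root r = 258^(1/3) and two complex roots r*zeta_3, r*zeta_3^2 where zeta_3 = e^(2*pi*i/3). The splitting field is Q(r, zeta_3). [Q(r):Q] = 3 and [Q(zeta_3):Q] = 2 with gcd = 1, so [Q(r, zeta_3):Q] = 3 * 2 = 6.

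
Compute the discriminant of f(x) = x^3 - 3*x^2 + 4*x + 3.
Δ = -679

For x^3 + a x^2 + b x + c the discriminant is Δ = 18 a b c - 4 a^3 c + a^2 b^2 - 4 b^3 - 27 c^2.
Plug a = -3, b = 4, c = 3:
  18*(-3)*(4)*(3) - 4*(-3)^3*(3) + (-3)^2*(4)^2 - 4*(4)^3 - 27*(3)^2
  = -648 + (324) + 144 + (-256) + (-243)
  = -679.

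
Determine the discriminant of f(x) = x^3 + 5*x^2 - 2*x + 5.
Δ = -3943

For x^3 + a x^2 + b x + c the discriminant is Δ = 18 a b c - 4 a^3 c + a^2 b^2 - 4 b^3 - 27 c^2.
Plug a = 5, b = -2, c = 5:
  18*(5)*(-2)*(5) - 4*(5)^3*(5) + (5)^2*(-2)^2 - 4*(-2)^3 - 27*(5)^2
  = -900 + (-2500) + 100 + (32) + (-675)
  = -3943.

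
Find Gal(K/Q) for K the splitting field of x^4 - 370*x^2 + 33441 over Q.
Gal(K/Q) = V_4 (Klein four-group, Z/2Z × Z/2Z)

f factors as (x^2 - 213)(x^2 - 157), so the splitting field is K = Q(sqrt(213), sqrt(157)). The elements 213, 157, 33441 are all non-squares in Q, so sqrt(213) and sqrt(157) generate independent quadratic extensions. Thus [K:Q] = 4 and Gal(K/Q) is generated by the two order-2 automorphisms sqrt(213) ↦ -sqrt(213) and sqrt(157) ↦ -sqrt(157), giving V_4.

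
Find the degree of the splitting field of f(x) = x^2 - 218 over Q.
[K:Q] = 2

The polynomial x^2 - 218 is irreducible over Q since 218 is not a perfect square. Its splitting field is Q(sqrt(218)), which has degree 2 over Q.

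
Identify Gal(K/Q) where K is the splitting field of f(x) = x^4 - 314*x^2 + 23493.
Gal(K/Q) = V_4 (Klein four-group, Z/2Z × Z/2Z)

f factors as (x^2 - 123)(x^2 - 191), so the splitting field is K = Q(sqrt(123), sqrt(191)). The elements 123, 191, 23493 are all non-squares in Q, so sqrt(123) and sqrt(191) generate independent quadratic extensions. Thus [K:Q] = 4 and Gal(K/Q) is generated by the two order-2 automorphisms sqrt(123) ↦ -sqrt(123) and sqrt(191) ↦ -sqrt(191), giving V_4.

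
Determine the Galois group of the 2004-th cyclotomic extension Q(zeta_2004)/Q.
|Gal(Q(zeta_2004)/Q)| = phi(2004) = 664; group ≅ (Z/2004Z)^* ≅ Z/2Z × Z/2Z × Z/166Z

The n-th cyclotomic polynomial Φ_2004(x) is the minimal polynomial of zeta_2004 over Q and has degree phi(2004) = 664. So Q(zeta_2004) is a degree-664 Galois extension with Galois group (Z/2004Z)^*. By CRT, (Z/2004Z)^* ≅ (Z/4Z)^* × (Z/3Z)^* × (Z/167Z)^*. Each prime-power unit group is (Z/4Z)^* ≅ Z/2Z; (Z/3Z)^* ≅ Z/2Z; (Z/167Z)^* ≅ Z/166Z. Hence Gal(Q(zeta_2004)/Q) ≅ Z/2Z × Z/2Z × Z/166Z.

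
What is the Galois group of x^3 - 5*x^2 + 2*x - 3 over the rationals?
Gal(K/Q) = S_3 (symmetric group of order 6)

Compute the discriminant of x^3 + (-5)*x^2 + (2)*x + (-3): Δ = -1135. Since Δ is not a rational square, the Galois group is not contained in A_3; it must be the full S_3 (irreducibility of the cubic rules out anything smaller).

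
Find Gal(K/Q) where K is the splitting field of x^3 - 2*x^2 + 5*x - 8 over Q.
Gal(K/Q) = S_3 (symmetric group of order 6)

Compute the discriminant of x^3 + (-2)*x^2 + (5)*x + (-8): Δ = -944. Since Δ is not a rational square, the Galois group is not contained in A_3; it must be the full S_3 (irreducibility of the cubic rules out anything smaller).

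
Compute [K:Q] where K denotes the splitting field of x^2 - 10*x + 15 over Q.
[K:Q] = 2

The discriminant of x^2 + (-10)*x + (15) is b^2 - 4c = 100 - (60) = 40. Since 40 is not a perfect square in Q, the polynomial is irreducible over Q. Its two roots generate a degree-2 extension, so [K:Q] = 2.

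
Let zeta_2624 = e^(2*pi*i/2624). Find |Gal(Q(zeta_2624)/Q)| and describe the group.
|Gal(Q(zeta_2624)/Q)| = phi(2624) = 1280; group ≅ (Z/2624Z)^* ≅ Z/2Z × Z/16Z × Z/40Z

The n-th cyclotomic polynomial Φ_2624(x) is the minimal polynomial of zeta_2624 over Q and has degree phi(2624) = 1280. So Q(zeta_2624) is a degree-1280 Galois extension with Galois group (Z/2624Z)^*. By CRT, (Z/2624Z)^* ≅ (Z/64Z)^* × (Z/41Z)^*. Each prime-power unit group is (Z/64Z)^* ≅ Z/2Z × Z/16Z; (Z/41Z)^* ≅ Z/40Z. Hence Gal(Q(zeta_2624)/Q) ≅ Z/2Z × Z/16Z × Z/40Z.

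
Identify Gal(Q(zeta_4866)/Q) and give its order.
|Gal(Q(zeta_4866)/Q)| = phi(4866) = 1620; group ≅ (Z/4866Z)^* ≅ Z/2Z × Z/810Z

The n-th cyclotomic polynomial Φ_4866(x) is the minimal polynomial of zeta_4866 over Q and has degree phi(4866) = 1620. So Q(zeta_4866) is a degree-1620 Galois extension with Galois group (Z/4866Z)^*. By CRT, (Z/4866Z)^* ≅ (Z/2Z)^* × (Z/3Z)^* × (Z/811Z)^*. Each prime-power unit group is (Z/2Z)^* ≅ trivial group (order 1); (Z/3Z)^* ≅ Z/2Z; (Z/811Z)^* ≅ Z/810Z. Hence Gal(Q(zeta_4866)/Q) ≅ Z/2Z × Z/810Z.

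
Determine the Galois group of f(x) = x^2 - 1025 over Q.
Gal(K/Q) = Z/2Z (cyclic of order 2)

x^2 - 1025 is irreducible over Q since 1025 is not a rational square. The splitting field Q(sqrt(1025)) has degree 2 over Q, and its unique nontrivial automorphism is sqrt(1025) ↦ -sqrt(1025). Hence Gal(Q(sqrt(1025))/Q) = Z/2Z.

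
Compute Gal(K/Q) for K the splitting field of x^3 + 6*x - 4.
Gal(K/Q) = S_3 (symmetric group of order 6)

Compute the discriminant of x^3 + (0)*x^2 + (6)*x + (-4): Δ = -1296. Since Δ is not a rational square, the Galois group is not contained in A_3; it must be the full S_3 (irreducibility of the cubic rules out anything smaller).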